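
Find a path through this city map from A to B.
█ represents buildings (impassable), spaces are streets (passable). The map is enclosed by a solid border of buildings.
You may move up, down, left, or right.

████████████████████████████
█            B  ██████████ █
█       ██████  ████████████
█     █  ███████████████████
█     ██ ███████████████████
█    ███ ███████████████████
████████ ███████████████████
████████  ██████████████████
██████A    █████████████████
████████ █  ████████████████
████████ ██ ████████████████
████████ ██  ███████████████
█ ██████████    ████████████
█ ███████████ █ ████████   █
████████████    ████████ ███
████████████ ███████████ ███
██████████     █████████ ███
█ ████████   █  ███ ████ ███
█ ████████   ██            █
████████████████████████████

Finding the shortest path from A to B:
Movement: cardinal only
Path length: 16 steps
Directions: right → right → up → up → up → up → up → left → up → up → right → right → right → right → right → right

Solution:

████████████████████████████
█      ↱→→→→→B  ██████████ █
█      ↑██████  ████████████
█     █↑↰███████████████████
█     ██↑███████████████████
█    ███↑███████████████████
████████↑███████████████████
████████↑ ██████████████████
██████A→↑  █████████████████
████████ █  ████████████████
████████ ██ ████████████████
████████ ██  ███████████████
█ ██████████    ████████████
█ ███████████ █ ████████   █
████████████    ████████ ███
████████████ ███████████ ███
██████████     █████████ ███
█ ████████   █  ███ ████ ███
█ ████████   ██            █
████████████████████████████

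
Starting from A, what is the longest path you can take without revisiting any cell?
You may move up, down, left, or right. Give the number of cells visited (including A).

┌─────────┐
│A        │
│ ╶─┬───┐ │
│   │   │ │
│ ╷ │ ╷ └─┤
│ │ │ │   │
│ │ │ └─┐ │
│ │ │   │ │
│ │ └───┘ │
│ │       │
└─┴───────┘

Finding longest simple path using DFS:
Start: (0, 0)
Longest path visits 17 cells
Path: A → down → right → down → down → down → right → right → right → up → up → left → up → left → down → down → right

Solution:

┌─────────┐
│A        │
│ ╶─┬───┐ │
│↳ ↓│↓ ↰│ │
│ ╷ │ ╷ └─┤
│ │↓│↓│↑ ↰│
│ │ │ └─┐ │
│ │↓│↳ B│↑│
│ │ └───┘ │
│ │↳ → → ↑│
└─┴───────┘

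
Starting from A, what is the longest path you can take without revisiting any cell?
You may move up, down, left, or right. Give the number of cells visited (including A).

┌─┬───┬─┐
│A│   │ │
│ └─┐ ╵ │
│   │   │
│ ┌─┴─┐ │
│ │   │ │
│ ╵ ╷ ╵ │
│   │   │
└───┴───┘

Finding longest simple path using DFS:
Start: (0, 0)
Longest path visits 14 cells
Path: A → down → down → down → right → up → right → down → right → up → up → left → up → left

Solution:

┌─┬───┬─┐
│A│B ↰│ │
│ └─┐ ╵ │
│↓  │↑ ↰│
│ ┌─┴─┐ │
│↓│↱ ↓│↑│
│ ╵ ╷ ╵ │
│↳ ↑│↳ ↑│
└───┴───┘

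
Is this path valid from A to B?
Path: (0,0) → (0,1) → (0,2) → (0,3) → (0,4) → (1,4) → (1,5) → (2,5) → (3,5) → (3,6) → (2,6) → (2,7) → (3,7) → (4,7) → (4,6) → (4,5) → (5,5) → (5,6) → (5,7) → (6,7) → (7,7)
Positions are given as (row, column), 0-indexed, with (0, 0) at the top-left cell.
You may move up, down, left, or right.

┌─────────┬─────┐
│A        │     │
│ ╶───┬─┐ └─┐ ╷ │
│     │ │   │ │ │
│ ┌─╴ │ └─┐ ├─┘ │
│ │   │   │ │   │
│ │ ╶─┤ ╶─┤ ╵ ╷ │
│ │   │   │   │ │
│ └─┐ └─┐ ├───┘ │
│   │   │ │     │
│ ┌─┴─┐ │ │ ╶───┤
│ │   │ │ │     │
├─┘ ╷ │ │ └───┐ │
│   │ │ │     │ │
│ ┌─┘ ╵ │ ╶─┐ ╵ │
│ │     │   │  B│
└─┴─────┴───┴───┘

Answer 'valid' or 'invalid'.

Checking path validity:
Result: All consecutive moves are passable.

valid

Correct solution:

┌─────────┬─────┐
│A → → → ↓│     │
│ ╶───┬─┐ └─┐ ╷ │
│     │ │↳ ↓│ │ │
│ ┌─╴ │ └─┐ ├─┘ │
│ │   │   │↓│↱ ↓│
│ │ ╶─┤ ╶─┤ ╵ ╷ │
│ │   │   │↳ ↑│↓│
│ └─┐ └─┐ ├───┘ │
│   │   │ │↓ ← ↲│
│ ┌─┴─┐ │ │ ╶───┤
│ │   │ │ │↳ → ↓│
├─┘ ╷ │ │ └───┐ │
│   │ │ │     │↓│
│ ┌─┘ ╵ │ ╶─┐ ╵ │
│ │     │   │  B│
└─┴─────┴───┴───┘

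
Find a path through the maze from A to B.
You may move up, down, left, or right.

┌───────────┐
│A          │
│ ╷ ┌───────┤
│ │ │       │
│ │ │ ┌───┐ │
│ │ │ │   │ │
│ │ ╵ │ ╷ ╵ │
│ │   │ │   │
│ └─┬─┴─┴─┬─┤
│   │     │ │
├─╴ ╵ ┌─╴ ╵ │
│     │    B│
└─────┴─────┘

Finding the shortest path through the maze:
Path length: 12 steps
Directions: down → down → down → down → right → down → right → up → right → right → down → right

Solution:

┌───────────┐
│A          │
│ ╷ ┌───────┤
│↓│ │       │
│ │ │ ┌───┐ │
│↓│ │ │   │ │
│ │ ╵ │ ╷ ╵ │
│↓│   │ │   │
│ └─┬─┴─┴─┬─┤
│↳ ↓│↱ → ↓│ │
├─╴ ╵ ┌─╴ ╵ │
│  ↳ ↑│  ↳ B│
└─────┴─────┘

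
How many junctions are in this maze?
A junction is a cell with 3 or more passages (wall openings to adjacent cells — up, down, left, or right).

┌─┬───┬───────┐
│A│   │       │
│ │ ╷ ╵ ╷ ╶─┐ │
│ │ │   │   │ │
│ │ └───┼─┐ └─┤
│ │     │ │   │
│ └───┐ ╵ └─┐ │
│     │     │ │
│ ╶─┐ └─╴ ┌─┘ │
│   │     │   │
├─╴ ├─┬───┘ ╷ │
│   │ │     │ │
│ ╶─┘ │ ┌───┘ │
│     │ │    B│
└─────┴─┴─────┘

Checking each cell for number of passages:

Junctions found (3+ passages):
  (0, 4): 3 passages
  (3, 0): 3 passages
  (3, 4): 4 passages
  (4, 6): 3 passages
Total junctions: 4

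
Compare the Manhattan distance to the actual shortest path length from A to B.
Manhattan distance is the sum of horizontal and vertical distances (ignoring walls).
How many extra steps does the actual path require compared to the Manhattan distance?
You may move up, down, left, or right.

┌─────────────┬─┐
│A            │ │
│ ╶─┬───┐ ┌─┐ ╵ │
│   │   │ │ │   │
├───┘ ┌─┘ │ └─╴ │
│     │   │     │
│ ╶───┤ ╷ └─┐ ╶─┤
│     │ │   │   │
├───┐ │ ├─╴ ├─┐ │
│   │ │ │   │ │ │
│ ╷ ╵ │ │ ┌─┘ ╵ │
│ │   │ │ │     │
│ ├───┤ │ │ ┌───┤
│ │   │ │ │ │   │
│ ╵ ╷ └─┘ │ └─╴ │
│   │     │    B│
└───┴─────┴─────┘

Manhattan distance: |7 - 0| + |7 - 0| = 14
Actual path length: 20
Extra steps: 20 - 14 = 6

Solution:

┌─────────────┬─┐
│A → → → → → ↓│ │
│ ╶─┬───┐ ┌─┐ ╵ │
│   │   │ │ │↳ ↓│
├───┘ ┌─┘ │ └─╴ │
│     │   │  ↓ ↲│
│ ╶───┤ ╷ └─┐ ╶─┤
│     │ │   │↳ ↓│
├───┐ │ ├─╴ ├─┐ │
│   │ │ │   │ │↓│
│ ╷ ╵ │ │ ┌─┘ ╵ │
│ │   │ │ │↓ ← ↲│
│ ├───┤ │ │ ┌───┤
│ │   │ │ │↓│   │
│ ╵ ╷ └─┘ │ └─╴ │
│   │     │↳ → B│
└───┴─────┴─────┘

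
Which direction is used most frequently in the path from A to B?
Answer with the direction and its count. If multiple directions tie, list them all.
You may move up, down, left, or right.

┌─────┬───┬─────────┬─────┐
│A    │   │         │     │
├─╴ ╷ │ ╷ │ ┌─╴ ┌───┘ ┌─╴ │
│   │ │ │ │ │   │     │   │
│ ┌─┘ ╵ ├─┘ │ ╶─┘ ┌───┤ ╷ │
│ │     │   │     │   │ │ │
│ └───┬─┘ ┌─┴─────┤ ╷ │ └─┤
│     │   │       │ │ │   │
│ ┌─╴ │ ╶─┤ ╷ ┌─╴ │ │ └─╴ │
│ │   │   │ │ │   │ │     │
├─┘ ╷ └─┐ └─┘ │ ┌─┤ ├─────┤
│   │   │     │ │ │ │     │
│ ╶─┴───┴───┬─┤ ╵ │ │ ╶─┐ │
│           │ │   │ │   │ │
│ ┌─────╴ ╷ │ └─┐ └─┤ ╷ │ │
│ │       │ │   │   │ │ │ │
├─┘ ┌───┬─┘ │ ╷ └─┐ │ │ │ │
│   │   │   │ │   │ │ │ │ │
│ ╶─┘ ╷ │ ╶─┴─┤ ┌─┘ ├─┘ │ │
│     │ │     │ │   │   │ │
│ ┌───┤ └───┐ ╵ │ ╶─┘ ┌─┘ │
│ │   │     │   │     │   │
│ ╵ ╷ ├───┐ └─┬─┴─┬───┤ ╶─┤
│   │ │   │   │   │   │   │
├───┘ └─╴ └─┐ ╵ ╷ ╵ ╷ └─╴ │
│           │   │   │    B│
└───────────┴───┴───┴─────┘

Directions: right, down, left, down, down, right, right, down, left, down, left, down, right, right, right, right, down, left, left, left, down, left, down, right, right, up, right, down, down, right, right, down, right, down, right, up, right, down, right, up, right, down, right, right
Counts: {'right': 19, 'down': 15, 'left': 7, 'up': 3}
Most common: right (19 times)

Solution:

┌─────┬───┬─────────┬─────┐
│A ↓  │   │         │     │
├─╴ ╷ │ ╷ │ ┌─╴ ┌───┘ ┌─╴ │
│↓ ↲│ │ │ │ │   │     │   │
│ ┌─┘ ╵ ├─┘ │ ╶─┘ ┌───┤ ╷ │
│↓│     │   │     │   │ │ │
│ └───┬─┘ ┌─┴─────┤ ╷ │ └─┤
│↳ → ↓│   │       │ │ │   │
│ ┌─╴ │ ╶─┤ ╷ ┌─╴ │ │ └─╴ │
│ │↓ ↲│   │ │ │   │ │     │
├─┘ ╷ └─┐ └─┘ │ ┌─┤ ├─────┤
│↓ ↲│   │     │ │ │ │     │
│ ╶─┴───┴───┬─┤ ╵ │ │ ╶─┐ │
│↳ → → → ↓  │ │   │ │   │ │
│ ┌─────╴ ╷ │ └─┐ └─┤ ╷ │ │
│ │↓ ← ← ↲│ │   │   │ │ │ │
├─┘ ┌───┬─┘ │ ╷ └─┐ │ │ │ │
│↓ ↲│↱ ↓│   │ │   │ │ │ │ │
│ ╶─┘ ╷ │ ╶─┴─┤ ┌─┘ ├─┘ │ │
│↳ → ↑│↓│     │ │   │   │ │
│ ┌───┤ └───┐ ╵ │ ╶─┘ ┌─┘ │
│ │   │↳ → ↓│   │     │   │
│ ╵ ╷ ├───┐ └─┬─┴─┬───┤ ╶─┤
│   │ │   │↳ ↓│↱ ↓│↱ ↓│   │
├───┘ └─╴ └─┐ ╵ ╷ ╵ ╷ └─╴ │
│           │↳ ↑│↳ ↑│↳ → B│
└───────────┴───┴───┴─────┘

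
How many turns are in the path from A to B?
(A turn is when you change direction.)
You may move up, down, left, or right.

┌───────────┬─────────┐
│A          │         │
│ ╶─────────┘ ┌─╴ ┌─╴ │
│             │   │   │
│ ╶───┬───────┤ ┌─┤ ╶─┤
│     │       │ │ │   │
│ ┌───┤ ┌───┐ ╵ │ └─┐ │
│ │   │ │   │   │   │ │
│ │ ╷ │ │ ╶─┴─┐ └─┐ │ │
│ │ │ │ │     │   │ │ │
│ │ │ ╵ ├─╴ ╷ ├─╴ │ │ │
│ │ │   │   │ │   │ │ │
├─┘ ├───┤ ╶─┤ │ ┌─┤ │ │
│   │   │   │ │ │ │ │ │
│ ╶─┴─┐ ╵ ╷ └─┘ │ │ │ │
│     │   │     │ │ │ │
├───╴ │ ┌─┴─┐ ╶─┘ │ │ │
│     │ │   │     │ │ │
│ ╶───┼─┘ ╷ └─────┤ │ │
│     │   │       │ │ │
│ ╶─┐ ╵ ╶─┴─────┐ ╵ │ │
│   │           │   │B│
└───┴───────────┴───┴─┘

Directions: down, right, right, right, right, right, right, up, right, right, right, right, down, left, down, right, down, down, down, down, down, down, down, down
Number of turns: 8

Solution:

┌───────────┬─────────┐
│A          │↱ → → → ↓│
│ ╶─────────┘ ┌─╴ ┌─╴ │
│↳ → → → → → ↑│   │↓ ↲│
│ ╶───┬───────┤ ┌─┤ ╶─┤
│     │       │ │ │↳ ↓│
│ ┌───┤ ┌───┐ ╵ │ └─┐ │
│ │   │ │   │   │   │↓│
│ │ ╷ │ │ ╶─┴─┐ └─┐ │ │
│ │ │ │ │     │   │ │↓│
│ │ │ ╵ ├─╴ ╷ ├─╴ │ │ │
│ │ │   │   │ │   │ │↓│
├─┘ ├───┤ ╶─┤ │ ┌─┤ │ │
│   │   │   │ │ │ │ │↓│
│ ╶─┴─┐ ╵ ╷ └─┘ │ │ │ │
│     │   │     │ │ │↓│
├───╴ │ ┌─┴─┐ ╶─┘ │ │ │
│     │ │   │     │ │↓│
│ ╶───┼─┘ ╷ └─────┤ │ │
│     │   │       │ │↓│
│ ╶─┐ ╵ ╶─┴─────┐ ╵ │ │
│   │           │   │B│
└───┴───────────┴───┴─┘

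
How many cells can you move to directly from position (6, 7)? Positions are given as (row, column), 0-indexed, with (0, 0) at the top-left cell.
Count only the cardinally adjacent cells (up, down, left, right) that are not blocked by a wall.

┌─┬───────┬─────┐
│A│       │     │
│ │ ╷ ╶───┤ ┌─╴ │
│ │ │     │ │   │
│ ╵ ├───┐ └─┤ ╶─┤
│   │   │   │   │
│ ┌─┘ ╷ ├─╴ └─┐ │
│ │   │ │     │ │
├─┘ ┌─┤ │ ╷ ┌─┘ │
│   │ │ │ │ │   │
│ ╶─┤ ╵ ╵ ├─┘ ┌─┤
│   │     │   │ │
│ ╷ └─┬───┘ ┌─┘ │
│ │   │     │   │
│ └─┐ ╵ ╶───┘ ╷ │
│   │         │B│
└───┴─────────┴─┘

Checking passable neighbors of (6, 7):
Neighbors: (5, 7), (7, 7), (6, 6)
Count: 3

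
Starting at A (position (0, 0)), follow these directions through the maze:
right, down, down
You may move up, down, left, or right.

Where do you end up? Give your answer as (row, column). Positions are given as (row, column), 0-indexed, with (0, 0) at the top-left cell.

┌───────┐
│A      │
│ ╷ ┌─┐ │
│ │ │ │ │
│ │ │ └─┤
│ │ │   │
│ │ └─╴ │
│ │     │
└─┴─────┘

Following directions step by step:
Start: (0, 0)
  right: (0, 0) → (0, 1)
  down: (0, 1) → (1, 1)
  down: (1, 1) → (2, 1)
Final position: (2, 1)

Path taken:

┌───────┐
│A ↓    │
│ ╷ ┌─┐ │
│ │↓│ │ │
│ │ │ └─┤
│ │B│   │
│ │ └─╴ │
│ │     │
└─┴─────┘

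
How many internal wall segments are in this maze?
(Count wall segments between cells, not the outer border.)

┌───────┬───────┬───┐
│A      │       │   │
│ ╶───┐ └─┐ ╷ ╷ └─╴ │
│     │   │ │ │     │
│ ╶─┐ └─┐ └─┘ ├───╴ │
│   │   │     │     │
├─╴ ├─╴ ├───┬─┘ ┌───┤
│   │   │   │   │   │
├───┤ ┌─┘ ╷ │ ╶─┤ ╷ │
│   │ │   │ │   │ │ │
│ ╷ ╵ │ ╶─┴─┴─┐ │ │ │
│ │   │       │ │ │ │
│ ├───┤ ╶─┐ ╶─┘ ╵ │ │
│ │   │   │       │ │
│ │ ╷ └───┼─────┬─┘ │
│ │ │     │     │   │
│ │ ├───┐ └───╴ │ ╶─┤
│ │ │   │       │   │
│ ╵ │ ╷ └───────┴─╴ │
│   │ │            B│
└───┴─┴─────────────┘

Counting internal wall segments:
Total internal walls: 81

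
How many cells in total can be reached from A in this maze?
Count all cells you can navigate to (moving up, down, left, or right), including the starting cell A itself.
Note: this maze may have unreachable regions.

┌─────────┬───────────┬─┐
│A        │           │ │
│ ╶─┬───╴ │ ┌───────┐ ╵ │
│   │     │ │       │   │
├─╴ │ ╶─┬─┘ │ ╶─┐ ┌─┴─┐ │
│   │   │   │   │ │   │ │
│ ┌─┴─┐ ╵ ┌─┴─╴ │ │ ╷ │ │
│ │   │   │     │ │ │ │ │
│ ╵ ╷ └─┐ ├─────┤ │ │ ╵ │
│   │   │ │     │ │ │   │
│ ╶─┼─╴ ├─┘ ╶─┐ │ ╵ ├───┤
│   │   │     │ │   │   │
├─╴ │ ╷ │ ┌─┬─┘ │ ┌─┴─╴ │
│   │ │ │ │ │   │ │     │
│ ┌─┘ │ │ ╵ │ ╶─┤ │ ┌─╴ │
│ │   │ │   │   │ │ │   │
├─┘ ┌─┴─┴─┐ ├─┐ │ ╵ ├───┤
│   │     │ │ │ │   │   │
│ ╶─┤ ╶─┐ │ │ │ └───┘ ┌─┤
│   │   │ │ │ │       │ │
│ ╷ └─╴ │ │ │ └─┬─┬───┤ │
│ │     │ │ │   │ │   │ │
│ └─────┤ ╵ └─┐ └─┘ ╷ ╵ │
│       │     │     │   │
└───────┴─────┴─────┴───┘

Using BFS/flood-fill to find all reachable cells from A:
Maze size: 12 × 12 = 144 total cells
14 cell(s) are walled off and cannot be reached from A.
Reachable cells: 130

Reachable region (· marks reachable cells):

┌─────────┬───────────┬─┐
│A · · · ·│· · · · · ·│·│
│ ╶─┬───╴ │ ┌───────┐ ╵ │
│· ·│· · ·│·│· · · ·│· ·│
├─╴ │ ╶─┬─┘ │ ╶─┐ ┌─┴─┐ │
│· ·│· ·│· ·│· ·│·│· ·│·│
│ ┌─┴─┐ ╵ ┌─┴─╴ │ │ ╷ │ │
│·│· ·│· ·│· · ·│·│·│·│·│
│ ╵ ╷ └─┐ ├─────┤ │ │ ╵ │
│· ·│· ·│·│· · ·│·│·│· ·│
│ ╶─┼─╴ ├─┘ ╶─┐ │ ╵ ├───┤
│· ·│· ·│· · ·│·│· ·│· ·│
├─╴ │ ╷ │ ┌─┬─┘ │ ┌─┴─╴ │
│· ·│·│·│·│·│· ·│·│· · ·│
│ ┌─┘ │ │ ╵ │ ╶─┤ │ ┌─╴ │
│·│· ·│·│· ·│· ·│·│·│· ·│
├─┘ ┌─┴─┴─┐ ├─┐ │ ╵ ├───┤
│· ·│· · ·│·│ │·│· ·│· ·│
│ ╶─┤ ╶─┐ │ │ │ └───┘ ┌─┤
│· ·│· ·│·│·│ │· · · ·│ │
│ ╷ └─╴ │ │ │ └─┬─┬───┤ │
│·│· · ·│·│·│   │ │   │ │
│ └─────┤ ╵ └─┐ └─┘ ╷ ╵ │
│· · · ·│· · ·│     │   │
└───────┴─────┴─────┴───┘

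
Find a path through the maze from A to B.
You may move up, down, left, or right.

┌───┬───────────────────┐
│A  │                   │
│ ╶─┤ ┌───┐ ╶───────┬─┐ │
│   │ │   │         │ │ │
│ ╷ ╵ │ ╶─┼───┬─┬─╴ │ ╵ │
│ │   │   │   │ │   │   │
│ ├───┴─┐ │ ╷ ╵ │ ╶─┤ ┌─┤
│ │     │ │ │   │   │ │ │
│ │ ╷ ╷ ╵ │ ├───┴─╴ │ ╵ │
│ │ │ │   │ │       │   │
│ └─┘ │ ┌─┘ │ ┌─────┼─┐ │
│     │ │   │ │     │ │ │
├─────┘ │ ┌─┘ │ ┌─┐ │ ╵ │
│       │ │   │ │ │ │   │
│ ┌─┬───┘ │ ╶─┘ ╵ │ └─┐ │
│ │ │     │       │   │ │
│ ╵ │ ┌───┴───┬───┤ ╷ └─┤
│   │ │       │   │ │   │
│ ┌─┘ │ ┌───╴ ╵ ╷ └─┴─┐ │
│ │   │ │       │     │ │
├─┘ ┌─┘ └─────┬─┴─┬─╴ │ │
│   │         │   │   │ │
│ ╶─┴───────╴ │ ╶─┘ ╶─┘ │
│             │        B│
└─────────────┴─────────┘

Finding the shortest path through the maze:
Path length: 40 steps
Directions: down → right → down → right → up → up → right → right → right → down → right → right → right → right → down → left → down → right → down → left → left → left → down → down → left → down → right → right → up → up → right → right → down → down → right → down → right → down → down → down

Solution:

┌───┬───────────────────┐
│A  │↱ → → ↓            │
│ ╶─┤ ┌───┐ ╶───────┬─┐ │
│↳ ↓│↑│   │↳ → → → ↓│ │ │
│ ╷ ╵ │ ╶─┼───┬─┬─╴ │ ╵ │
│ │↳ ↑│   │   │ │↓ ↲│   │
│ ├───┴─┐ │ ╷ ╵ │ ╶─┤ ┌─┤
│ │     │ │ │   │↳ ↓│ │ │
│ │ ╷ ╷ ╵ │ ├───┴─╴ │ ╵ │
│ │ │ │   │ │↓ ← ← ↲│   │
│ └─┘ │ ┌─┘ │ ┌─────┼─┐ │
│     │ │   │↓│↱ → ↓│ │ │
├─────┘ │ ┌─┘ │ ┌─┐ │ ╵ │
│       │ │↓ ↲│↑│ │↓│   │
│ ┌─┬───┘ │ ╶─┘ ╵ │ └─┐ │
│ │ │     │↳ → ↑  │↳ ↓│ │
│ ╵ │ ┌───┴───┬───┤ ╷ └─┤
│   │ │       │   │ │↳ ↓│
│ ┌─┘ │ ┌───╴ ╵ ╷ └─┴─┐ │
│ │   │ │       │     │↓│
├─┘ ┌─┘ └─────┬─┴─┬─╴ │ │
│   │         │   │   │↓│
│ ╶─┴───────╴ │ ╶─┘ ╶─┘ │
│             │        B│
└─────────────┴─────────┘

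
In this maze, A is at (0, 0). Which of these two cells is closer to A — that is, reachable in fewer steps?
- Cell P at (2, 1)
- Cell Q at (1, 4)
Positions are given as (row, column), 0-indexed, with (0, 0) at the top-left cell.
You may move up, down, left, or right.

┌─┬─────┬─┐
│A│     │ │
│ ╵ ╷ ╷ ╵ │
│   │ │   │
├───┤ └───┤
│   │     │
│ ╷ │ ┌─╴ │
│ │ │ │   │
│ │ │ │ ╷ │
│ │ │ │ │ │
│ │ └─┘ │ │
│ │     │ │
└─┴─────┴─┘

Shortest path A → P at (2, 1): 17 steps
Shortest path A → Q at (1, 4): 7 steps

Q is closer (7 steps vs 17 steps).

Path to P:

┌─┬─────┬─┐
│A│↱ ↓  │ │
│ ╵ ╷ ╷ ╵ │
│↳ ↑│↓│   │
├───┤ └───┤
│  P│↳ → ↓│
│ ╷ │ ┌─╴ │
│ │↑│ │↓ ↲│
│ │ │ │ ╷ │
│ │↑│ │↓│ │
│ │ └─┘ │ │
│ │↑ ← ↲│ │
└─┴─────┴─┘

Path to Q:

┌─┬─────┬─┐
│A│↱ → ↓│ │
│ ╵ ╷ ╷ ╵ │
│↳ ↑│ │↳ Q│
├───┤ └───┤
│   │     │
│ ╷ │ ┌─╴ │
│ │ │ │   │
│ │ │ │ ╷ │
│ │ │ │ │ │
│ │ └─┘ │ │
│ │     │ │
└─┴─────┴─┘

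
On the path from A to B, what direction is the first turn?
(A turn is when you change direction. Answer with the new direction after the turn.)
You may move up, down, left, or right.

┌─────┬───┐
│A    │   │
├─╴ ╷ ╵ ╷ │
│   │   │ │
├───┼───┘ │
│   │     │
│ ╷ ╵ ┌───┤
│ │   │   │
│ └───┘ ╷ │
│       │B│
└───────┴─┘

Directions: right, right, down, right, up, right, down, down, left, left, down, left, up, left, down, down, right, right, right, up, right, down
First turn direction: down

Solution:

┌─────┬───┐
│A → ↓│↱ ↓│
├─╴ ╷ ╵ ╷ │
│   │↳ ↑│↓│
├───┼───┘ │
│↓ ↰│↓ ← ↲│
│ ╷ ╵ ┌───┤
│↓│↑ ↲│↱ ↓│
│ └───┘ ╷ │
│↳ → → ↑│B│
└───────┴─┘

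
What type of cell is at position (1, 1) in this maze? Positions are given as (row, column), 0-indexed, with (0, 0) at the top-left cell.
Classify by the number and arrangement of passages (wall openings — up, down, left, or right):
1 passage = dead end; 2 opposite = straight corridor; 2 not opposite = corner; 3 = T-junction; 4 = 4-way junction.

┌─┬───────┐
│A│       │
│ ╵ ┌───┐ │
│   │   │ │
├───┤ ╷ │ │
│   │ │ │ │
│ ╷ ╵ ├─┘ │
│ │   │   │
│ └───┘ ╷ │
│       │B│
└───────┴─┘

Checking cell at (1, 1):
Number of passages: 2
Cell type: corner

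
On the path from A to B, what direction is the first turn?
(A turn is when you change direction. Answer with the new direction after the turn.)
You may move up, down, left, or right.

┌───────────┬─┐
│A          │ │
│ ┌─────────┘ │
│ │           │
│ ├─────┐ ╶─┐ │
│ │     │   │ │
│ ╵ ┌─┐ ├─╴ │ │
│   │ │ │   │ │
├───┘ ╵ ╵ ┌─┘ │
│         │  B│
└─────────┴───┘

Directions: down, down, down, right, up, right, right, down, down, right, up, right, up, left, up, right, right, down, down, down
First turn direction: right

Solution:

┌───────────┬─┐
│A          │ │
│ ┌─────────┘ │
│↓│      ↱ → ↓│
│ ├─────┐ ╶─┐ │
│↓│↱ → ↓│↑ ↰│↓│
│ ╵ ┌─┐ ├─╴ │ │
│↳ ↑│ │↓│↱ ↑│↓│
├───┘ ╵ ╵ ┌─┘ │
│      ↳ ↑│  B│
└─────────┴───┘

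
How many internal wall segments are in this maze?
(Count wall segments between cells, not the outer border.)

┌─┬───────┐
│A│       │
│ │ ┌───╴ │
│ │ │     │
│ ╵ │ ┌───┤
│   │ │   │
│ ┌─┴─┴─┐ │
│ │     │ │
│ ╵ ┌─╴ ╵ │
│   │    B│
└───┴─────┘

Counting internal wall segments:
Total internal walls: 16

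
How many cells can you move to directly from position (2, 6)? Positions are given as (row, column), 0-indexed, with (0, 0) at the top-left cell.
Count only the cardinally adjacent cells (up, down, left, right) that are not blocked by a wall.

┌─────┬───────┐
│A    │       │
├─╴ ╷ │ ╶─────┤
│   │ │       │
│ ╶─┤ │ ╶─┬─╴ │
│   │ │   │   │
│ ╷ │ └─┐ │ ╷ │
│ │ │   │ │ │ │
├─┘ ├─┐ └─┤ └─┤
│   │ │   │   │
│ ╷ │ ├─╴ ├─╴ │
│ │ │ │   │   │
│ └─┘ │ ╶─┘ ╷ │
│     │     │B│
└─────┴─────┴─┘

Checking passable neighbors of (2, 6):
Neighbors: (1, 6), (3, 6), (2, 5)
Count: 3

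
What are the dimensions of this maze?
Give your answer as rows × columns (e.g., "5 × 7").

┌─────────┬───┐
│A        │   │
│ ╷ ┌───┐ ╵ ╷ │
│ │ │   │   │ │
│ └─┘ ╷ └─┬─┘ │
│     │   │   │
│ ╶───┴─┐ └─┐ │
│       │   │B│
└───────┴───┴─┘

Counting the maze dimensions:
Rows (vertical): 4
Columns (horizontal): 7
Dimensions: 4 × 7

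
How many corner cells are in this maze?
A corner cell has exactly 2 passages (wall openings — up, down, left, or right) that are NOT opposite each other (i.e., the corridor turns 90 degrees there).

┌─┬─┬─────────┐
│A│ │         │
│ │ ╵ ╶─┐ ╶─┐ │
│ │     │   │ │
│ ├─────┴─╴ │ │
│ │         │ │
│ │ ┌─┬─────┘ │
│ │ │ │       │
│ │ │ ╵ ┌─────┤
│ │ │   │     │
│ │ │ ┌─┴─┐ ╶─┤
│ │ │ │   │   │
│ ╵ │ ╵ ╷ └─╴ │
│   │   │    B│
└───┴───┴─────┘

Counting corner cells (2 non-opposite passages):
Total corners: 20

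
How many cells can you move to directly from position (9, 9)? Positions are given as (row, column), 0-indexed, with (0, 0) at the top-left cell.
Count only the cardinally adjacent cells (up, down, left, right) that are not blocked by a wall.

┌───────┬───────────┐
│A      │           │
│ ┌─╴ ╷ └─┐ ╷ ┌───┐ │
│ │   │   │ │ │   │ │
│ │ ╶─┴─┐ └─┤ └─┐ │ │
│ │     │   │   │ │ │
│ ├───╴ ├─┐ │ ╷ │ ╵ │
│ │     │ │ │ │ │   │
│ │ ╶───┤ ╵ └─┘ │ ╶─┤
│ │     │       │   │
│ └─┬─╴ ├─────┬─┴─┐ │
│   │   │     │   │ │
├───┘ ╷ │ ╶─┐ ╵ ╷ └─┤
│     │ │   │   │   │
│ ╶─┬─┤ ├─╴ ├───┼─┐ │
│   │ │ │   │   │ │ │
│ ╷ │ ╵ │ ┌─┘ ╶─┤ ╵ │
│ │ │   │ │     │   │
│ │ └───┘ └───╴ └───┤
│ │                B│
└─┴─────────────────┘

Checking passable neighbors of (9, 9):
Neighbors: (9, 8)
Count: 1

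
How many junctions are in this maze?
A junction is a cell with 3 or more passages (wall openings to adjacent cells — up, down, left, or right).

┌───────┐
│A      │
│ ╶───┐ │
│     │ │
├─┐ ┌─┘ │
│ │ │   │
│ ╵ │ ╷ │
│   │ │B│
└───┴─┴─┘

Checking each cell for number of passages:

Junctions found (3+ passages):
  (1, 1): 3 passages
  (2, 3): 3 passages
Total junctions: 2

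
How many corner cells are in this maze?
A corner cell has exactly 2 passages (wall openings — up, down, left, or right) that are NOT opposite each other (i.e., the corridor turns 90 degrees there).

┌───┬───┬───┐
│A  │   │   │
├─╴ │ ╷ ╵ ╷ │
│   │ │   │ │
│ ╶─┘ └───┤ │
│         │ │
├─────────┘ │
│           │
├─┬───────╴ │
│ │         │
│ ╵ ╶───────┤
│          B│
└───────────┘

Counting corner cells (2 non-opposite passages):
Total corners: 13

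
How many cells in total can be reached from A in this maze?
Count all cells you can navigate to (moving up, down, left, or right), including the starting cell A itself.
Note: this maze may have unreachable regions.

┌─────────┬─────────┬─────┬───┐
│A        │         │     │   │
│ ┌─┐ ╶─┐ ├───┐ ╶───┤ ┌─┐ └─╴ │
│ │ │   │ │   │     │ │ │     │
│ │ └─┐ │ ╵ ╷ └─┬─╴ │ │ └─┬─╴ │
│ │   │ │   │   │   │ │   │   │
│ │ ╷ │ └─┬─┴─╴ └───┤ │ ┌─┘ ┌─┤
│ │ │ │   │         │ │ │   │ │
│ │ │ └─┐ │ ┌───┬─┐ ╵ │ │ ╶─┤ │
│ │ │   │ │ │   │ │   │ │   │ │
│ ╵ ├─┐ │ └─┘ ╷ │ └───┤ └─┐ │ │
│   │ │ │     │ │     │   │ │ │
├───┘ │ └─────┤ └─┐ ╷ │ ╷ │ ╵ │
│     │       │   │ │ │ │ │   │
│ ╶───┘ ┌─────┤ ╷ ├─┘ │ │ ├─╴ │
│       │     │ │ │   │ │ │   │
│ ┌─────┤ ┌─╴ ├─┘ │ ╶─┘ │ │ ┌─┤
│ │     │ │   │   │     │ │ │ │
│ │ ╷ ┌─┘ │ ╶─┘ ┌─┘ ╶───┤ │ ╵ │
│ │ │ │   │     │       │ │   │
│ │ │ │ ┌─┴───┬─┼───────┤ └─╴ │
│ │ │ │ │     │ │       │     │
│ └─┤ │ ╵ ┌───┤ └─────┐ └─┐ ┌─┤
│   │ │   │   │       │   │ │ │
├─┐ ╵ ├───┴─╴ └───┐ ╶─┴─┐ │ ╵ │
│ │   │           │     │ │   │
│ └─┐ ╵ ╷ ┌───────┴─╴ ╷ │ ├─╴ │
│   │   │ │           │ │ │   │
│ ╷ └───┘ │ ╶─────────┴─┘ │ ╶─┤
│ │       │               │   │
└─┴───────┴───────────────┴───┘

Using BFS/flood-fill to find all reachable cells from A:
Maze size: 15 × 15 = 225 total cells
41 cell(s) are walled off and cannot be reached from A.
Reachable cells: 184

Reachable region (· marks reachable cells):

┌─────────┬─────────┬─────┬───┐
│A · · · ·│         │· · ·│· ·│
│ ┌─┐ ╶─┐ ├───┐ ╶───┤ ┌─┐ └─╴ │
│·│·│· ·│·│· ·│     │·│·│· · ·│
│ │ └─┐ │ ╵ ╷ └─┬─╴ │ │ └─┬─╴ │
│·│· ·│·│· ·│· ·│   │·│· ·│· ·│
│ │ ╷ │ └─┬─┴─╴ └───┤ │ ┌─┘ ┌─┤
│·│·│·│· ·│· · · · ·│·│·│· ·│·│
│ │ │ └─┐ │ ┌───┬─┐ ╵ │ │ ╶─┤ │
│·│·│· ·│·│·│· ·│·│· ·│·│· ·│·│
│ ╵ ├─┐ │ └─┘ ╷ │ └───┤ └─┐ │ │
│· ·│·│·│· · ·│·│· · ·│· ·│·│·│
├───┘ │ └─────┤ └─┐ ╷ │ ╷ │ ╵ │
│· · ·│· · · ·│· ·│·│·│·│·│· ·│
│ ╶───┘ ┌─────┤ ╷ ├─┘ │ │ ├─╴ │
│· · · ·│· · ·│·│·│· ·│·│·│· ·│
│ ┌─────┤ ┌─╴ ├─┘ │ ╶─┘ │ │ ┌─┤
│·│· · ·│·│· ·│· ·│· · ·│·│·│·│
│ │ ╷ ┌─┘ │ ╶─┘ ┌─┘ ╶───┤ │ ╵ │
│·│·│·│· ·│· · ·│· · · ·│·│· ·│
│ │ │ │ ┌─┴───┬─┼───────┤ └─╴ │
│·│·│·│·│· · ·│ │       │· · ·│
│ └─┤ │ ╵ ┌───┤ └─────┐ └─┐ ┌─┤
│· ·│·│· ·│· ·│       │   │·│·│
├─┐ ╵ ├───┴─╴ └───┐ ╶─┴─┐ │ ╵ │
│·│· ·│· · · · · ·│     │ │· ·│
│ └─┐ ╵ ╷ ┌───────┴─╴ ╷ │ ├─╴ │
│· ·│· ·│·│           │ │ │· ·│
│ ╷ └───┘ │ ╶─────────┴─┘ │ ╶─┤
│·│· · · ·│               │· ·│
└─┴───────┴───────────────┴───┘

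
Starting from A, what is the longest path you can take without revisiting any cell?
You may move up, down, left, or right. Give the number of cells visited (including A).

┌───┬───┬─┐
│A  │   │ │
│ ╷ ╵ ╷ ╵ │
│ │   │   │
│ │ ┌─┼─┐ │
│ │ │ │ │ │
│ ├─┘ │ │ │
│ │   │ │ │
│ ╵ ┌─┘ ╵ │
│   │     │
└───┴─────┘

Finding longest simple path using DFS:
Start: (0, 0)
Longest path visits 14 cells
Path: A → right → down → right → up → right → down → right → down → down → down → left → up → up

Solution:

┌───┬───┬─┐
│A ↓│↱ ↓│ │
│ ╷ ╵ ╷ ╵ │
│ │↳ ↑│↳ ↓│
│ │ ┌─┼─┐ │
│ │ │ │B│↓│
│ ├─┘ │ │ │
│ │   │↑│↓│
│ ╵ ┌─┘ ╵ │
│   │  ↑ ↲│
└───┴─────┘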